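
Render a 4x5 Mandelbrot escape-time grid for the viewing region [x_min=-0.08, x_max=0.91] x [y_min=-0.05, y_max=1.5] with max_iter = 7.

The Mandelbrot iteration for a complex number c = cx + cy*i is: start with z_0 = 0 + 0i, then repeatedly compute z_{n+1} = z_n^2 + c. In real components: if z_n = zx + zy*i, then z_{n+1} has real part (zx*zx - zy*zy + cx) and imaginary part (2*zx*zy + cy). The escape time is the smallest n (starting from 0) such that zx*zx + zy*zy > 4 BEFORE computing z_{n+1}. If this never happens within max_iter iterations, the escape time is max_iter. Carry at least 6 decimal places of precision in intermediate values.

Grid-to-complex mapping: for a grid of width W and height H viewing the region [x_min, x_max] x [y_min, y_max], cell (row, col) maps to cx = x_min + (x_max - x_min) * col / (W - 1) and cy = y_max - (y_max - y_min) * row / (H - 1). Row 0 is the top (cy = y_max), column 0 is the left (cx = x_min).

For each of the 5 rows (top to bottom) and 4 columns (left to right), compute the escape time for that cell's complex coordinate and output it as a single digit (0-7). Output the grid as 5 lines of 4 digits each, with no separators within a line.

(row=0, col=0): c = -0.0800 + 1.5000i → escape time 2
(row=0, col=1): c = 0.2500 + 1.5000i → escape time 2
(row=0, col=2): c = 0.5800 + 1.5000i → escape time 2
(row=0, col=3): c = 0.9100 + 1.5000i → escape time 2
(row=1, col=0): c = -0.0800 + 1.1125i → escape time 5
(row=1, col=1): c = 0.2500 + 1.1125i → escape time 3
(row=1, col=2): c = 0.5800 + 1.1125i → escape time 2
(row=1, col=3): c = 0.9100 + 1.1125i → escape time 2
(row=2, col=0): c = -0.0800 + 0.7250i → escape time 7
(row=2, col=1): c = 0.2500 + 0.7250i → escape time 6
(row=2, col=2): c = 0.5800 + 0.7250i → escape time 3
(row=2, col=3): c = 0.9100 + 0.7250i → escape time 2
(row=3, col=0): c = -0.0800 + 0.3375i → escape time 7
(row=3, col=1): c = 0.2500 + 0.3375i → escape time 7
(row=3, col=2): c = 0.5800 + 0.3375i → escape time 4
(row=3, col=3): c = 0.9100 + 0.3375i → escape time 3
(row=4, col=0): c = -0.0800 + -0.0500i → escape time 7
(row=4, col=1): c = 0.2500 + -0.0500i → escape time 7
(row=4, col=2): c = 0.5800 + -0.0500i → escape time 4
(row=4, col=3): c = 0.9100 + -0.0500i → escape time 3

Answer: 2222
5322
7632
7743
7743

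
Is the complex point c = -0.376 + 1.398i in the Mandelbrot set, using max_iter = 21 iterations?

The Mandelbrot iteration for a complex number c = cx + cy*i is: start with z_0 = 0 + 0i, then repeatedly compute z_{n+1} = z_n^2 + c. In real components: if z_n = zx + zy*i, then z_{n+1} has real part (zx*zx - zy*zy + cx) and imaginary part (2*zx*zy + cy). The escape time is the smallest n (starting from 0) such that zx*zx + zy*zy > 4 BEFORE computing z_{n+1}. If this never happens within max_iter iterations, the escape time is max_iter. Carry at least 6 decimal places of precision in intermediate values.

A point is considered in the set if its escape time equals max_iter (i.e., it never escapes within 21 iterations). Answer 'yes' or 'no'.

Answer: no

Derivation:
z_0 = 0 + 0i, c = -0.3760 + 1.3980i
Iter 1: z = -0.3760 + 1.3980i, |z|^2 = 2.0958
Iter 2: z = -2.1890 + 0.3467i, |z|^2 = 4.9120
Escaped at iteration 2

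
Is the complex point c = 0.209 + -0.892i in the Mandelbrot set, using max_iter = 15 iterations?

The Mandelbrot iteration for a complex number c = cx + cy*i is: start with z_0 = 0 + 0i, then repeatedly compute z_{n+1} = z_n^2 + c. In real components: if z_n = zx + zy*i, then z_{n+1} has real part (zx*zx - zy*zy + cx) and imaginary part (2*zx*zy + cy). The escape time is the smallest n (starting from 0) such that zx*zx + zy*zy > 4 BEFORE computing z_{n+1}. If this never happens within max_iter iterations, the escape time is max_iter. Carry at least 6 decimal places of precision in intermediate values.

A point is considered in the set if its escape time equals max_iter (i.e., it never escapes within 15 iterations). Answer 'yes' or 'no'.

Answer: no

Derivation:
z_0 = 0 + 0i, c = 0.2090 + -0.8920i
Iter 1: z = 0.2090 + -0.8920i, |z|^2 = 0.8393
Iter 2: z = -0.5430 + -1.2649i, |z|^2 = 1.8947
Iter 3: z = -1.0960 + 0.4816i, |z|^2 = 1.4332
Iter 4: z = 1.1784 + -1.9477i, |z|^2 = 5.1820
Escaped at iteration 4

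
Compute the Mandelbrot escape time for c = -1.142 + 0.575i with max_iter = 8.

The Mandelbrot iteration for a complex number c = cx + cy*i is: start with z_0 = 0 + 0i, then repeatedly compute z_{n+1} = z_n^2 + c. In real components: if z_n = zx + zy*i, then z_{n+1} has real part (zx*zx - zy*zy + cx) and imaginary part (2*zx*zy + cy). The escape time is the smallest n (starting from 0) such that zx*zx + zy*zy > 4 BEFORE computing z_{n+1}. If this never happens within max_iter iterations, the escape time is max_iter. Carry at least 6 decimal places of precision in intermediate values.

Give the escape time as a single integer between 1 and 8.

Answer: 4

Derivation:
z_0 = 0 + 0i, c = -1.1420 + 0.5750i
Iter 1: z = -1.1420 + 0.5750i, |z|^2 = 1.6348
Iter 2: z = -0.1685 + -0.7383i, |z|^2 = 0.5735
Iter 3: z = -1.6587 + 0.8237i, |z|^2 = 3.4299
Iter 4: z = 0.9307 + -2.1577i, |z|^2 = 5.5220
Escaped at iteration 4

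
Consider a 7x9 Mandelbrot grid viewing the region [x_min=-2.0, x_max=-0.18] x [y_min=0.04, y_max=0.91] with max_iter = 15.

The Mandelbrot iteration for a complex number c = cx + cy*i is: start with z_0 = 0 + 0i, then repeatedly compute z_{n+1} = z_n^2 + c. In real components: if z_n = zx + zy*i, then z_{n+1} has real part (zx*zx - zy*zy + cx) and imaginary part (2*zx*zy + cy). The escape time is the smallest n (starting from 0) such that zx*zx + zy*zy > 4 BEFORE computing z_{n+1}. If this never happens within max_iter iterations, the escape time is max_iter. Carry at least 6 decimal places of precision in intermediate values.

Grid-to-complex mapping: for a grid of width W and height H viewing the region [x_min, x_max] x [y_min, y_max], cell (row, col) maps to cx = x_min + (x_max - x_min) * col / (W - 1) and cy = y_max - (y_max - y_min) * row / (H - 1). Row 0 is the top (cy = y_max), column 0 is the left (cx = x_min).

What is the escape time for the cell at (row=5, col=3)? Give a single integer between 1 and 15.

z_0 = 0 + 0i, c = -1.0900 + 0.3663i
Iter 1: z = -1.0900 + 0.3663i, |z|^2 = 1.3222
Iter 2: z = -0.0360 + -0.4322i, |z|^2 = 0.1881
Iter 3: z = -1.2755 + 0.3974i, |z|^2 = 1.7848
Iter 4: z = 0.3789 + -0.6475i, |z|^2 = 0.5628
Iter 5: z = -1.3657 + -0.1244i, |z|^2 = 1.8806
Iter 6: z = 0.7596 + 0.7061i, |z|^2 = 1.0756
Iter 7: z = -1.0117 + 1.4390i, |z|^2 = 3.0942
Iter 8: z = -2.1373 + -2.5453i, |z|^2 = 11.0470
Escaped at iteration 8

Answer: 8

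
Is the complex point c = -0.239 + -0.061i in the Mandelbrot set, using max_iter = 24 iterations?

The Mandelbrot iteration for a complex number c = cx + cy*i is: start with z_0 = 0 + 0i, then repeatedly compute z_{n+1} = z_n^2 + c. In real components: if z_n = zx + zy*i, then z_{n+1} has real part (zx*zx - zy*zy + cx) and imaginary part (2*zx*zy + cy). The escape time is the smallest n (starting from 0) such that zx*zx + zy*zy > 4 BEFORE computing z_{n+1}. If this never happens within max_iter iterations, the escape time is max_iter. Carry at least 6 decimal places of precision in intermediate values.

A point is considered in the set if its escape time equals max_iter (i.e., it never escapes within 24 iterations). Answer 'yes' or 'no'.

Answer: yes

Derivation:
z_0 = 0 + 0i, c = -0.2390 + -0.0610i
Iter 1: z = -0.2390 + -0.0610i, |z|^2 = 0.0608
Iter 2: z = -0.1856 + -0.0318i, |z|^2 = 0.0355
Iter 3: z = -0.2056 + -0.0492i, |z|^2 = 0.0447
Iter 4: z = -0.1992 + -0.0408i, |z|^2 = 0.0413
Iter 5: z = -0.2010 + -0.0448i, |z|^2 = 0.0424
Iter 6: z = -0.2006 + -0.0430i, |z|^2 = 0.0421
Iter 7: z = -0.2006 + -0.0437i, |z|^2 = 0.0422
Iter 8: z = -0.2007 + -0.0434i, |z|^2 = 0.0422
Iter 9: z = -0.2006 + -0.0436i, |z|^2 = 0.0421
Iter 10: z = -0.2006 + -0.0435i, |z|^2 = 0.0422
Iter 11: z = -0.2006 + -0.0435i, |z|^2 = 0.0421
Iter 12: z = -0.2006 + -0.0435i, |z|^2 = 0.0422
Iter 13: z = -0.2006 + -0.0435i, |z|^2 = 0.0422
Iter 14: z = -0.2006 + -0.0435i, |z|^2 = 0.0422
Iter 15: z = -0.2006 + -0.0435i, |z|^2 = 0.0422
Iter 16: z = -0.2006 + -0.0435i, |z|^2 = 0.0422
Iter 17: z = -0.2006 + -0.0435i, |z|^2 = 0.0422
Iter 18: z = -0.2006 + -0.0435i, |z|^2 = 0.0422
Iter 19: z = -0.2006 + -0.0435i, |z|^2 = 0.0422
Iter 20: z = -0.2006 + -0.0435i, |z|^2 = 0.0422
Iter 21: z = -0.2006 + -0.0435i, |z|^2 = 0.0422
Iter 22: z = -0.2006 + -0.0435i, |z|^2 = 0.0422
Iter 23: z = -0.2006 + -0.0435i, |z|^2 = 0.0422
Did not escape in 24 iterations → in set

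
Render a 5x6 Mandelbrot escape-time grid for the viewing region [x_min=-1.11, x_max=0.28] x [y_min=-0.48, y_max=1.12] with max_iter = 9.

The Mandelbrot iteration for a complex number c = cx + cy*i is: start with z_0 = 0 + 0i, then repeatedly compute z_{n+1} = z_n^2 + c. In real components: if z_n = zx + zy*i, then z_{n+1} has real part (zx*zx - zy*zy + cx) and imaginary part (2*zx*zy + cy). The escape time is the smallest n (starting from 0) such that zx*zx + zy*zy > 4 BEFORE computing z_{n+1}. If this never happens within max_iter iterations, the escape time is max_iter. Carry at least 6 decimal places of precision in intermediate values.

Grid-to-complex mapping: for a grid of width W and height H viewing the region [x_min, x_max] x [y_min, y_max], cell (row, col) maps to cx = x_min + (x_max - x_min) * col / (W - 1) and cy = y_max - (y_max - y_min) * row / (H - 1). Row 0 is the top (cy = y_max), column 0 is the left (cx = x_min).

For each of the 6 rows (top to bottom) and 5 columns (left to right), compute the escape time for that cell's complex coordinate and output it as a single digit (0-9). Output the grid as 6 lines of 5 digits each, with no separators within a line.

(row=0, col=0): c = -1.1100 + 1.1200i → escape time 3
(row=0, col=1): c = -0.7625 + 1.1200i → escape time 3
(row=0, col=2): c = -0.4150 + 1.1200i → escape time 4
(row=0, col=3): c = -0.0675 + 1.1200i → escape time 5
(row=0, col=4): c = 0.2800 + 1.1200i → escape time 3
(row=1, col=0): c = -1.1100 + 0.8000i → escape time 3
(row=1, col=1): c = -0.7625 + 0.8000i → escape time 4
(row=1, col=2): c = -0.4150 + 0.8000i → escape time 6
(row=1, col=3): c = -0.0675 + 0.8000i → escape time 9
(row=1, col=4): c = 0.2800 + 0.8000i → escape time 5
(row=2, col=0): c = -1.1100 + 0.4800i → escape time 5
(row=2, col=1): c = -0.7625 + 0.4800i → escape time 6
(row=2, col=2): c = -0.4150 + 0.4800i → escape time 9
(row=2, col=3): c = -0.0675 + 0.4800i → escape time 9
(row=2, col=4): c = 0.2800 + 0.4800i → escape time 9
(row=3, col=0): c = -1.1100 + 0.1600i → escape time 9
(row=3, col=1): c = -0.7625 + 0.1600i → escape time 9
(row=3, col=2): c = -0.4150 + 0.1600i → escape time 9
(row=3, col=3): c = -0.0675 + 0.1600i → escape time 9
(row=3, col=4): c = 0.2800 + 0.1600i → escape time 9
(row=4, col=0): c = -1.1100 + -0.1600i → escape time 9
(row=4, col=1): c = -0.7625 + -0.1600i → escape time 9
(row=4, col=2): c = -0.4150 + -0.1600i → escape time 9
(row=4, col=3): c = -0.0675 + -0.1600i → escape time 9
(row=4, col=4): c = 0.2800 + -0.1600i → escape time 9
(row=5, col=0): c = -1.1100 + -0.4800i → escape time 5
(row=5, col=1): c = -0.7625 + -0.4800i → escape time 6
(row=5, col=2): c = -0.4150 + -0.4800i → escape time 9
(row=5, col=3): c = -0.0675 + -0.4800i → escape time 9
(row=5, col=4): c = 0.2800 + -0.4800i → escape time 9

Answer: 33453
34695
56999
99999
99999
56999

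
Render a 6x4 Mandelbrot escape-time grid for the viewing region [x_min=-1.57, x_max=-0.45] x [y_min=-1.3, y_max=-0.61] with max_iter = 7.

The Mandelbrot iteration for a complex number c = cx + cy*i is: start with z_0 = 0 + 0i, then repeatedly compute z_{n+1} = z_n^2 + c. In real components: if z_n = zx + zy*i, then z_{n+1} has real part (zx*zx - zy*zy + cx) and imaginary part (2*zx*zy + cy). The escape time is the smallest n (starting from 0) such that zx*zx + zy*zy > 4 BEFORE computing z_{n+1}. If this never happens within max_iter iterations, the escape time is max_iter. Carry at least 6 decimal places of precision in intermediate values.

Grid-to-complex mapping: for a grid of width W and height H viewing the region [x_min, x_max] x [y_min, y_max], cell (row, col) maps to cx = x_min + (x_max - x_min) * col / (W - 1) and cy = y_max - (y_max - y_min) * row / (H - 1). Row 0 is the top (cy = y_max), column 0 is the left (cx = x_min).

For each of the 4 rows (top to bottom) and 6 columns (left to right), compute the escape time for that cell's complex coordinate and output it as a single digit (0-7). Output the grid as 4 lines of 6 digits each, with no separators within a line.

(row=0, col=0): c = -1.5700 + -0.6100i → escape time 3
(row=0, col=1): c = -1.3460 + -0.6100i → escape time 3
(row=0, col=2): c = -1.1220 + -0.6100i → escape time 4
(row=0, col=3): c = -0.8980 + -0.6100i → escape time 5
(row=0, col=4): c = -0.6740 + -0.6100i → escape time 7
(row=0, col=5): c = -0.4500 + -0.6100i → escape time 7
(row=1, col=0): c = -1.5700 + -0.8400i → escape time 3
(row=1, col=1): c = -1.3460 + -0.8400i → escape time 3
(row=1, col=2): c = -1.1220 + -0.8400i → escape time 3
(row=1, col=3): c = -0.8980 + -0.8400i → escape time 3
(row=1, col=4): c = -0.6740 + -0.8400i → escape time 4
(row=1, col=5): c = -0.4500 + -0.8400i → escape time 5
(row=2, col=0): c = -1.5700 + -1.0700i → escape time 2
(row=2, col=1): c = -1.3460 + -1.0700i → escape time 3
(row=2, col=2): c = -1.1220 + -1.0700i → escape time 3
(row=2, col=3): c = -0.8980 + -1.0700i → escape time 3
(row=2, col=4): c = -0.6740 + -1.0700i → escape time 3
(row=2, col=5): c = -0.4500 + -1.0700i → escape time 4
(row=3, col=0): c = -1.5700 + -1.3000i → escape time 1
(row=3, col=1): c = -1.3460 + -1.3000i → escape time 2
(row=3, col=2): c = -1.1220 + -1.3000i → escape time 2
(row=3, col=3): c = -0.8980 + -1.3000i → escape time 2
(row=3, col=4): c = -0.6740 + -1.3000i → escape time 3
(row=3, col=5): c = -0.4500 + -1.3000i → escape time 3

Answer: 334577
333345
233334
122233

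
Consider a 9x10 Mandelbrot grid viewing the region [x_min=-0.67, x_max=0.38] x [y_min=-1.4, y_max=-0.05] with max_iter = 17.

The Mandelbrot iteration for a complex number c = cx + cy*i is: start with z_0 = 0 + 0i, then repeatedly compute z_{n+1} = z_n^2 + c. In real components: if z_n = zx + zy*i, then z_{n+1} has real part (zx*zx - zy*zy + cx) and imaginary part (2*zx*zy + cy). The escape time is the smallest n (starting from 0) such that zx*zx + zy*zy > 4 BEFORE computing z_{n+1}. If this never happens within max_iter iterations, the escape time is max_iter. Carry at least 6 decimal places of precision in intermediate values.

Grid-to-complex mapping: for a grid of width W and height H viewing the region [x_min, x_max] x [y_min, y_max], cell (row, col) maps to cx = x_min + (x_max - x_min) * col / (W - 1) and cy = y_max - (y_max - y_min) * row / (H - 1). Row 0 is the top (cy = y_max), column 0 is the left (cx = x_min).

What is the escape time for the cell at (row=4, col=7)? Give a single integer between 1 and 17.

Answer: 8

Derivation:
z_0 = 0 + 0i, c = 0.2488 + -0.6500i
Iter 1: z = 0.2488 + -0.6500i, |z|^2 = 0.4844
Iter 2: z = -0.1119 + -0.9734i, |z|^2 = 0.9600
Iter 3: z = -0.6862 + -0.4322i, |z|^2 = 0.6577
Iter 4: z = 0.5328 + -0.0568i, |z|^2 = 0.2871
Iter 5: z = 0.5294 + -0.7106i, |z|^2 = 0.7852
Iter 6: z = 0.0241 + -1.4024i, |z|^2 = 1.9672
Iter 7: z = -1.7173 + -0.7176i, |z|^2 = 3.4639
Iter 8: z = 2.6828 + 1.8146i, |z|^2 = 10.4902
Escaped at iteration 8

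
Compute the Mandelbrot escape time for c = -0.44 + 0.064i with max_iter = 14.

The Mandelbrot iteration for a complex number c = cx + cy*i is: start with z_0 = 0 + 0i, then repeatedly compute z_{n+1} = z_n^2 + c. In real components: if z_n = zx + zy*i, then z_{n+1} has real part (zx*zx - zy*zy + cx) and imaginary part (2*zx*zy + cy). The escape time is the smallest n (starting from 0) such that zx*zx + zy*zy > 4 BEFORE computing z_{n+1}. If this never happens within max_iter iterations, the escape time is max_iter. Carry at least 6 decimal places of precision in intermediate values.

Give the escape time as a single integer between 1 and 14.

Answer: 14

Derivation:
z_0 = 0 + 0i, c = -0.4400 + 0.0640i
Iter 1: z = -0.4400 + 0.0640i, |z|^2 = 0.1977
Iter 2: z = -0.2505 + 0.0077i, |z|^2 = 0.0628
Iter 3: z = -0.3773 + 0.0602i, |z|^2 = 0.1460
Iter 4: z = -0.3013 + 0.0186i, |z|^2 = 0.0911
Iter 5: z = -0.3496 + 0.0528i, |z|^2 = 0.1250
Iter 6: z = -0.3206 + 0.0271i, |z|^2 = 0.1035
Iter 7: z = -0.3380 + 0.0466i, |z|^2 = 0.1164
Iter 8: z = -0.3280 + 0.0325i, |z|^2 = 0.1086
Iter 9: z = -0.3335 + 0.0427i, |z|^2 = 0.1130
Iter 10: z = -0.3306 + 0.0355i, |z|^2 = 0.1106
Iter 11: z = -0.3320 + 0.0405i, |z|^2 = 0.1118
Iter 12: z = -0.3314 + 0.0371i, |z|^2 = 0.1112
Iter 13: z = -0.3315 + 0.0394i, |z|^2 = 0.1115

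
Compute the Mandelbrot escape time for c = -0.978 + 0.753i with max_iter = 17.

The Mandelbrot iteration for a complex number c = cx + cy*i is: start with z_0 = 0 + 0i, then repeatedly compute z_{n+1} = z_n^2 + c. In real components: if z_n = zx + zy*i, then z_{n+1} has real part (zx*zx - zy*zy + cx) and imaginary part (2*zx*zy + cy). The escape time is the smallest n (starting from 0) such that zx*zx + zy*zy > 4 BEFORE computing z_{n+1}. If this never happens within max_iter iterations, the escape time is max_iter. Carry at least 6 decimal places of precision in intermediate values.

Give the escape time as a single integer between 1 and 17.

Answer: 4

Derivation:
z_0 = 0 + 0i, c = -0.9780 + 0.7530i
Iter 1: z = -0.9780 + 0.7530i, |z|^2 = 1.5235
Iter 2: z = -0.5885 + -0.7199i, |z|^2 = 0.8646
Iter 3: z = -1.1498 + 1.6003i, |z|^2 = 3.8832
Iter 4: z = -2.2169 + -2.9273i, |z|^2 = 13.4833
Escaped at iteration 4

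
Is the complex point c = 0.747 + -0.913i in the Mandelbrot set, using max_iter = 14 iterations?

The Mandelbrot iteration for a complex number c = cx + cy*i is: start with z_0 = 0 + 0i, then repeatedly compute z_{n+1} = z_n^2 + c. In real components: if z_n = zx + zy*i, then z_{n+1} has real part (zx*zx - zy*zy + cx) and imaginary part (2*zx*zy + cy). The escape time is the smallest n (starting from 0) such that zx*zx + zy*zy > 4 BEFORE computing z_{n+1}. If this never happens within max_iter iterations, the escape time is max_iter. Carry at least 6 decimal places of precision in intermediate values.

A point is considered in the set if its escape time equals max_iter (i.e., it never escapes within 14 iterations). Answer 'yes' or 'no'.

z_0 = 0 + 0i, c = 0.7470 + -0.9130i
Iter 1: z = 0.7470 + -0.9130i, |z|^2 = 1.3916
Iter 2: z = 0.4714 + -2.2770i, |z|^2 = 5.4071
Escaped at iteration 2

Answer: no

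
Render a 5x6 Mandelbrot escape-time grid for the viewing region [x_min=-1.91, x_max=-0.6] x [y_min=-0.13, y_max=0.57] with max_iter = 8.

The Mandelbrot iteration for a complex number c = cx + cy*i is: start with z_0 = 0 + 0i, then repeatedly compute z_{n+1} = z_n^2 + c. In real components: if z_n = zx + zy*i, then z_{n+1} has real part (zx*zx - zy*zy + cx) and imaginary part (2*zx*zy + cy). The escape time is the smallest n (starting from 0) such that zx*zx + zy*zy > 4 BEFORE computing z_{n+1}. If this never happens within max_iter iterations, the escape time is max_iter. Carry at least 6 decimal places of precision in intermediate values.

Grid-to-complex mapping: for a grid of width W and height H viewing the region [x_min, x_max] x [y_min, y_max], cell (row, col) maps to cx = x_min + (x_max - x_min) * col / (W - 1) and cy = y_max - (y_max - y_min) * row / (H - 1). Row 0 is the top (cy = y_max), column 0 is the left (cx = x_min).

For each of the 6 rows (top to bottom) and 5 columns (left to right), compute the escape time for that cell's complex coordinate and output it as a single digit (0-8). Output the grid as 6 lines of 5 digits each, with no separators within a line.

(row=0, col=0): c = -1.9100 + 0.5700i → escape time 2
(row=0, col=1): c = -1.5825 + 0.5700i → escape time 3
(row=0, col=2): c = -1.2550 + 0.5700i → escape time 3
(row=0, col=3): c = -0.9275 + 0.5700i → escape time 5
(row=0, col=4): c = -0.6000 + 0.5700i → escape time 8
(row=1, col=0): c = -1.9100 + 0.4300i → escape time 3
(row=1, col=1): c = -1.5825 + 0.4300i → escape time 3
(row=1, col=2): c = -1.2550 + 0.4300i → escape time 8
(row=1, col=3): c = -0.9275 + 0.4300i → escape time 6
(row=1, col=4): c = -0.6000 + 0.4300i → escape time 8
(row=2, col=0): c = -1.9100 + 0.2900i → escape time 3
(row=2, col=1): c = -1.5825 + 0.2900i → escape time 4
(row=2, col=2): c = -1.2550 + 0.2900i → escape time 8
(row=2, col=3): c = -0.9275 + 0.2900i → escape time 8
(row=2, col=4): c = -0.6000 + 0.2900i → escape time 8
(row=3, col=0): c = -1.9100 + 0.1500i → escape time 4
(row=3, col=1): c = -1.5825 + 0.1500i → escape time 5
(row=3, col=2): c = -1.2550 + 0.1500i → escape time 8
(row=3, col=3): c = -0.9275 + 0.1500i → escape time 8
(row=3, col=4): c = -0.6000 + 0.1500i → escape time 8
(row=4, col=0): c = -1.9100 + 0.0100i → escape time 7
(row=4, col=1): c = -1.5825 + 0.0100i → escape time 8
(row=4, col=2): c = -1.2550 + 0.0100i → escape time 8
(row=4, col=3): c = -0.9275 + 0.0100i → escape time 8
(row=4, col=4): c = -0.6000 + 0.0100i → escape time 8
(row=5, col=0): c = -1.9100 + -0.1300i → escape time 4
(row=5, col=1): c = -1.5825 + -0.1300i → escape time 6
(row=5, col=2): c = -1.2550 + -0.1300i → escape time 8
(row=5, col=3): c = -0.9275 + -0.1300i → escape time 8
(row=5, col=4): c = -0.6000 + -0.1300i → escape time 8

Answer: 23358
33868
34888
45888
78888
46888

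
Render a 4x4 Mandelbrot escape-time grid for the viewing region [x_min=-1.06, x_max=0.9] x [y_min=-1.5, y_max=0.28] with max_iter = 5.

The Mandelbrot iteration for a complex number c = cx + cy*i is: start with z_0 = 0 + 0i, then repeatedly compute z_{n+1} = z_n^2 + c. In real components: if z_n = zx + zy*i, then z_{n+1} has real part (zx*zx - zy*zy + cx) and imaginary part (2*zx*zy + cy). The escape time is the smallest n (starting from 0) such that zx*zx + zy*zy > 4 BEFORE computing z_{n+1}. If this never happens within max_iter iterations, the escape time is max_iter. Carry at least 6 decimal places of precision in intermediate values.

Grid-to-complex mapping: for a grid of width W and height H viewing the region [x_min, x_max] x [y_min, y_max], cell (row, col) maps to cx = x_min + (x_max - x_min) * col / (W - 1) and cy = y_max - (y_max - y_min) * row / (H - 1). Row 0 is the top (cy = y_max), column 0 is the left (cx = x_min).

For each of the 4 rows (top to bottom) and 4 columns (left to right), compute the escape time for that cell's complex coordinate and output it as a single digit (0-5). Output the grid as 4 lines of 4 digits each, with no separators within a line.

Answer: 5553
5553
3542
2222

Derivation:
(row=0, col=0): c = -1.0600 + 0.2800i → escape time 5
(row=0, col=1): c = -0.4067 + 0.2800i → escape time 5
(row=0, col=2): c = 0.2467 + 0.2800i → escape time 5
(row=0, col=3): c = 0.9000 + 0.2800i → escape time 3
(row=1, col=0): c = -1.0600 + -0.3133i → escape time 5
(row=1, col=1): c = -0.4067 + -0.3133i → escape time 5
(row=1, col=2): c = 0.2467 + -0.3133i → escape time 5
(row=1, col=3): c = 0.9000 + -0.3133i → escape time 3
(row=2, col=0): c = -1.0600 + -0.9067i → escape time 3
(row=2, col=1): c = -0.4067 + -0.9067i → escape time 5
(row=2, col=2): c = 0.2467 + -0.9067i → escape time 4
(row=2, col=3): c = 0.9000 + -0.9067i → escape time 2
(row=3, col=0): c = -1.0600 + -1.5000i → escape time 2
(row=3, col=1): c = -0.4067 + -1.5000i → escape time 2
(row=3, col=2): c = 0.2467 + -1.5000i → escape time 2
(row=3, col=3): c = 0.9000 + -1.5000i → escape time 2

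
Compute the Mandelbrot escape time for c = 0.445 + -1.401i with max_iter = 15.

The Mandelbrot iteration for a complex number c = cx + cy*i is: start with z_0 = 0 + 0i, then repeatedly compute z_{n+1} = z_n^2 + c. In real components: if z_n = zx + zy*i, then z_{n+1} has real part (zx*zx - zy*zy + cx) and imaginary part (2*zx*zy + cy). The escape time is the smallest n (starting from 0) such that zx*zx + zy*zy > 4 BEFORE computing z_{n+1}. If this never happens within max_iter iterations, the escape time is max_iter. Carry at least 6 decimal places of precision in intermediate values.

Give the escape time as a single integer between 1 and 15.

Answer: 2

Derivation:
z_0 = 0 + 0i, c = 0.4450 + -1.4010i
Iter 1: z = 0.4450 + -1.4010i, |z|^2 = 2.1608
Iter 2: z = -1.3198 + -2.6479i, |z|^2 = 8.7531
Escaped at iteration 2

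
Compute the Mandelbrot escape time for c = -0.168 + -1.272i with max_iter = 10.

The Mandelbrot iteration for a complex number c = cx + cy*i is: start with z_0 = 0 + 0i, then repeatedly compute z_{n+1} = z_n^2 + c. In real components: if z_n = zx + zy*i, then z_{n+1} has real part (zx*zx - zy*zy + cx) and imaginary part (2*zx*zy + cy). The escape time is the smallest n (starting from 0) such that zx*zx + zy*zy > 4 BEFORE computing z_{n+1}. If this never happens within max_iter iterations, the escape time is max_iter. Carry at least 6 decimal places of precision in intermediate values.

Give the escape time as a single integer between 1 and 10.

z_0 = 0 + 0i, c = -0.1680 + -1.2720i
Iter 1: z = -0.1680 + -1.2720i, |z|^2 = 1.6462
Iter 2: z = -1.7578 + -0.8446i, |z|^2 = 3.8031
Iter 3: z = 2.2084 + 1.6972i, |z|^2 = 7.7575
Escaped at iteration 3

Answer: 3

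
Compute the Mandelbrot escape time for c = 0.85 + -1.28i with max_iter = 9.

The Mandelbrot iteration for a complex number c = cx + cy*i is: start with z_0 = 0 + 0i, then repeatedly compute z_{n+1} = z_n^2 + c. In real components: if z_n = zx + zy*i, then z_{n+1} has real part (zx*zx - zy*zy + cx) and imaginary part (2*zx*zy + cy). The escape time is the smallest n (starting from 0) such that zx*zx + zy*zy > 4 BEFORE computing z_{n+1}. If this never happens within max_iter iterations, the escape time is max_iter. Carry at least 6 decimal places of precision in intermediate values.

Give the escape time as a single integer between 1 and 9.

Answer: 2

Derivation:
z_0 = 0 + 0i, c = 0.8500 + -1.2800i
Iter 1: z = 0.8500 + -1.2800i, |z|^2 = 2.3609
Iter 2: z = -0.0659 + -3.4560i, |z|^2 = 11.9483
Escaped at iteration 2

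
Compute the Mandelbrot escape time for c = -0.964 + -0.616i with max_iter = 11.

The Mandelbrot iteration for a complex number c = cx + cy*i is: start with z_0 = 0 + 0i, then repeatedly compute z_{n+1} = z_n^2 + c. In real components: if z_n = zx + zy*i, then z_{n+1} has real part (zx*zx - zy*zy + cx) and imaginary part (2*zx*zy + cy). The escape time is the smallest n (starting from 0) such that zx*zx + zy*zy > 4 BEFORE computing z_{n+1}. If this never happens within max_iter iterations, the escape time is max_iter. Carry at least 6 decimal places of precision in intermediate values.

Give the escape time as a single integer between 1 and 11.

z_0 = 0 + 0i, c = -0.9640 + -0.6160i
Iter 1: z = -0.9640 + -0.6160i, |z|^2 = 1.3088
Iter 2: z = -0.4142 + 0.5716i, |z|^2 = 0.4983
Iter 3: z = -1.1193 + -1.0895i, |z|^2 = 2.4398
Iter 4: z = -0.8983 + 1.8229i, |z|^2 = 4.1298
Escaped at iteration 4

Answer: 4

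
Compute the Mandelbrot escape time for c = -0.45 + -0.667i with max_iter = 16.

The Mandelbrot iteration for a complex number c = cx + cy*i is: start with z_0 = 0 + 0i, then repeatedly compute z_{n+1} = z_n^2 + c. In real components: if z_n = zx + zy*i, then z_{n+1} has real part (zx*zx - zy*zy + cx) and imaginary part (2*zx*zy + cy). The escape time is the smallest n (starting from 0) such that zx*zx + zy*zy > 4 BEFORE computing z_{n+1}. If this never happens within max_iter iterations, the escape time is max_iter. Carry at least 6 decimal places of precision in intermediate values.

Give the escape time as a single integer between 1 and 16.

Answer: 9

Derivation:
z_0 = 0 + 0i, c = -0.4500 + -0.6670i
Iter 1: z = -0.4500 + -0.6670i, |z|^2 = 0.6474
Iter 2: z = -0.6924 + -0.0667i, |z|^2 = 0.4839
Iter 3: z = 0.0250 + -0.5746i, |z|^2 = 0.3308
Iter 4: z = -0.7796 + -0.6957i, |z|^2 = 1.0917
Iter 5: z = -0.3262 + 0.4177i, |z|^2 = 0.2809
Iter 6: z = -0.5180 + -0.9395i, |z|^2 = 1.1510
Iter 7: z = -1.0643 + 0.3064i, |z|^2 = 1.2266
Iter 8: z = 0.5889 + -1.3192i, |z|^2 = 2.0871
Iter 9: z = -1.8435 + -2.2207i, |z|^2 = 8.3303
Escaped at iteration 9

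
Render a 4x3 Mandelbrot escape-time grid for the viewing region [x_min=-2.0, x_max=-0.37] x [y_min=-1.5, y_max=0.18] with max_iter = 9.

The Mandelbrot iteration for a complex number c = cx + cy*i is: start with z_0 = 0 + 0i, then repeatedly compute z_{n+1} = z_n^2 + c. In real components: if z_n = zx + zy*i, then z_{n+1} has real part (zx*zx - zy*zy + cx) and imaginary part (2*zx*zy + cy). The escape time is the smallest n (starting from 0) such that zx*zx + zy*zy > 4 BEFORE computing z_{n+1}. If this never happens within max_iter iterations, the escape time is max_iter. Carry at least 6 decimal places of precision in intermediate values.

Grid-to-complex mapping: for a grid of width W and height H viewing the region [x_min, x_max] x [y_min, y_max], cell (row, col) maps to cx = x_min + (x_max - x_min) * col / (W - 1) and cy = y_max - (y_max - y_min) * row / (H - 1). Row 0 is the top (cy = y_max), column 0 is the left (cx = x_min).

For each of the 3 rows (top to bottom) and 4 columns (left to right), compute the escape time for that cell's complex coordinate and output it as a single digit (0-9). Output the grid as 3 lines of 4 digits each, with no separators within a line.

Answer: 1599
1349
1122

Derivation:
(row=0, col=0): c = -2.0000 + 0.1800i → escape time 1
(row=0, col=1): c = -1.4567 + 0.1800i → escape time 5
(row=0, col=2): c = -0.9133 + 0.1800i → escape time 9
(row=0, col=3): c = -0.3700 + 0.1800i → escape time 9
(row=1, col=0): c = -2.0000 + -0.6600i → escape time 1
(row=1, col=1): c = -1.4567 + -0.6600i → escape time 3
(row=1, col=2): c = -0.9133 + -0.6600i → escape time 4
(row=1, col=3): c = -0.3700 + -0.6600i → escape time 9
(row=2, col=0): c = -2.0000 + -1.5000i → escape time 1
(row=2, col=1): c = -1.4567 + -1.5000i → escape time 1
(row=2, col=2): c = -0.9133 + -1.5000i → escape time 2
(row=2, col=3): c = -0.3700 + -1.5000i → escape time 2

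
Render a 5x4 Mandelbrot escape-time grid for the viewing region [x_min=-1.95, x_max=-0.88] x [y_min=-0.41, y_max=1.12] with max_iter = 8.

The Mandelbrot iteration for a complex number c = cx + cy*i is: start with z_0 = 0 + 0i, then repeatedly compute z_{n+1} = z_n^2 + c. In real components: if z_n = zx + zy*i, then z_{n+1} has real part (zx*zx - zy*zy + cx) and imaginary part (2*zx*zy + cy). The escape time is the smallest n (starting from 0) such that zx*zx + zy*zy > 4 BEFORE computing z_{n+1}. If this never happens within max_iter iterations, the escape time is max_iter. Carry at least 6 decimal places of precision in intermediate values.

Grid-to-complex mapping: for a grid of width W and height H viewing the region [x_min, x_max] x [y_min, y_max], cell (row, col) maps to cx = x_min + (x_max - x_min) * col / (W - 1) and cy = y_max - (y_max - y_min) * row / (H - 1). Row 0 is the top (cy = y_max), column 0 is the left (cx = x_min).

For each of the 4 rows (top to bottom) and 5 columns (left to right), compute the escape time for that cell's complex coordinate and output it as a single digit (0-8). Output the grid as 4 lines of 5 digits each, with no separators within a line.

Answer: 11233
13345
46888
23467

Derivation:
(row=0, col=0): c = -1.9500 + 1.1200i → escape time 1
(row=0, col=1): c = -1.6825 + 1.1200i → escape time 1
(row=0, col=2): c = -1.4150 + 1.1200i → escape time 2
(row=0, col=3): c = -1.1475 + 1.1200i → escape time 3
(row=0, col=4): c = -0.8800 + 1.1200i → escape time 3
(row=1, col=0): c = -1.9500 + 0.6100i → escape time 1
(row=1, col=1): c = -1.6825 + 0.6100i → escape time 3
(row=1, col=2): c = -1.4150 + 0.6100i → escape time 3
(row=1, col=3): c = -1.1475 + 0.6100i → escape time 4
(row=1, col=4): c = -0.8800 + 0.6100i → escape time 5
(row=2, col=0): c = -1.9500 + 0.1000i → escape time 4
(row=2, col=1): c = -1.6825 + 0.1000i → escape time 6
(row=2, col=2): c = -1.4150 + 0.1000i → escape time 8
(row=2, col=3): c = -1.1475 + 0.1000i → escape time 8
(row=2, col=4): c = -0.8800 + 0.1000i → escape time 8
(row=3, col=0): c = -1.9500 + -0.4100i → escape time 2
(row=3, col=1): c = -1.6825 + -0.4100i → escape time 3
(row=3, col=2): c = -1.4150 + -0.4100i → escape time 4
(row=3, col=3): c = -1.1475 + -0.4100i → escape time 6
(row=3, col=4): c = -0.8800 + -0.4100i → escape time 7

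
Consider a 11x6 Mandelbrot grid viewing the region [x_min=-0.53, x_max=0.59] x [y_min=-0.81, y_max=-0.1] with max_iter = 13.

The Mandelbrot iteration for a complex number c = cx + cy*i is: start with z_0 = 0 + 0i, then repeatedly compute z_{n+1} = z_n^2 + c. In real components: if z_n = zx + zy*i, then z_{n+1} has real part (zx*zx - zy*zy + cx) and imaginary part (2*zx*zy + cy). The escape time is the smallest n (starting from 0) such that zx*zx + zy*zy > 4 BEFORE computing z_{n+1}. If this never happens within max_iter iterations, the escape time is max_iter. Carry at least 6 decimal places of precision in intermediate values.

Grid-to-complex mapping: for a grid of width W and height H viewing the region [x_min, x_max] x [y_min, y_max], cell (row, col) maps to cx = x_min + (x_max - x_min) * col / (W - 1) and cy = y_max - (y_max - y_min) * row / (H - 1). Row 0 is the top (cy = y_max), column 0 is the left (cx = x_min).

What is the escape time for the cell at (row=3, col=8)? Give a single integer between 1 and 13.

z_0 = 0 + 0i, c = 0.3660 + -0.5260i
Iter 1: z = 0.3660 + -0.5260i, |z|^2 = 0.4106
Iter 2: z = 0.2233 + -0.9110i, |z|^2 = 0.8798
Iter 3: z = -0.4141 + -0.9328i, |z|^2 = 1.0417
Iter 4: z = -0.3327 + 0.2466i, |z|^2 = 0.1715
Iter 5: z = 0.4159 + -0.6901i, |z|^2 = 0.6492
Iter 6: z = 0.0627 + -1.0999i, |z|^2 = 1.2138
Iter 7: z = -0.8399 + -0.6640i, |z|^2 = 1.1464
Iter 8: z = 0.6307 + 0.5894i, |z|^2 = 0.7451
Iter 9: z = 0.4164 + 0.2174i, |z|^2 = 0.2206
Iter 10: z = 0.4921 + -0.3450i, |z|^2 = 0.3611
Iter 11: z = 0.4892 + -0.8655i, |z|^2 = 0.9884
Iter 12: z = -0.1438 + -1.3727i, |z|^2 = 1.9050

Answer: 13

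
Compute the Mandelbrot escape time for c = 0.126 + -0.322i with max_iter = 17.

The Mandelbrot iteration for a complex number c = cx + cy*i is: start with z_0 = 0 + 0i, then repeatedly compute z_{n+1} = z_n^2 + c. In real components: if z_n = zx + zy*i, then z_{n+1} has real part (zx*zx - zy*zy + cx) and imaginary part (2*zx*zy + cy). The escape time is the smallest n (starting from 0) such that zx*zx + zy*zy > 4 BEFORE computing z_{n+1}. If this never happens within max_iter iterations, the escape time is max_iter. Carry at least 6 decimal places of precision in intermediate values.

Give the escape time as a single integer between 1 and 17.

z_0 = 0 + 0i, c = 0.1260 + -0.3220i
Iter 1: z = 0.1260 + -0.3220i, |z|^2 = 0.1196
Iter 2: z = 0.0382 + -0.4031i, |z|^2 = 0.1640
Iter 3: z = -0.0351 + -0.3528i, |z|^2 = 0.1257
Iter 4: z = 0.0028 + -0.2973i, |z|^2 = 0.0884
Iter 5: z = 0.0376 + -0.3236i, |z|^2 = 0.1062
Iter 6: z = 0.0227 + -0.3464i, |z|^2 = 0.1205
Iter 7: z = 0.0065 + -0.3377i, |z|^2 = 0.1141
Iter 8: z = 0.0120 + -0.3264i, |z|^2 = 0.1067
Iter 9: z = 0.0196 + -0.3298i, |z|^2 = 0.1092
Iter 10: z = 0.0176 + -0.3349i, |z|^2 = 0.1125
Iter 11: z = 0.0141 + -0.3338i, |z|^2 = 0.1116
Iter 12: z = 0.0148 + -0.3314i, |z|^2 = 0.1101
Iter 13: z = 0.0164 + -0.3318i, |z|^2 = 0.1104
Iter 14: z = 0.0162 + -0.3329i, |z|^2 = 0.1111
Iter 15: z = 0.0155 + -0.3328i, |z|^2 = 0.1110
Iter 16: z = 0.0155 + -0.3323i, |z|^2 = 0.1107

Answer: 17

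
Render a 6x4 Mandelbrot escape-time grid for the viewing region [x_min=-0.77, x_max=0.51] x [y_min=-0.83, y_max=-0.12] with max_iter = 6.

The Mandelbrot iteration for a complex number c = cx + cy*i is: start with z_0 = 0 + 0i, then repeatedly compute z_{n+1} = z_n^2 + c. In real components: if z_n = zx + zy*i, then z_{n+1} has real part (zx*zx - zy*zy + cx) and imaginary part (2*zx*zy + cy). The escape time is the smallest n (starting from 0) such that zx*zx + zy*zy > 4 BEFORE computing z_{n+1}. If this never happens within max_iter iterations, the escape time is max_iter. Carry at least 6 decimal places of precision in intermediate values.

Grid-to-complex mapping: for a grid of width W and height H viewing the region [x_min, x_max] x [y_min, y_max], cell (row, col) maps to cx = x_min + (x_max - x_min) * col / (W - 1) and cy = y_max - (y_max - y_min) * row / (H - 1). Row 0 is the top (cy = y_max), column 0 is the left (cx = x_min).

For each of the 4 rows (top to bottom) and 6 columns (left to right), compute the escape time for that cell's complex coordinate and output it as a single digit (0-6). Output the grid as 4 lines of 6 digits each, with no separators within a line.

(row=0, col=0): c = -0.7700 + -0.1200i → escape time 6
(row=0, col=1): c = -0.5140 + -0.1200i → escape time 6
(row=0, col=2): c = -0.2580 + -0.1200i → escape time 6
(row=0, col=3): c = -0.0020 + -0.1200i → escape time 6
(row=0, col=4): c = 0.2540 + -0.1200i → escape time 6
(row=0, col=5): c = 0.5100 + -0.1200i → escape time 5
(row=1, col=0): c = -0.7700 + -0.3567i → escape time 6
(row=1, col=1): c = -0.5140 + -0.3567i → escape time 6
(row=1, col=2): c = -0.2580 + -0.3567i → escape time 6
(row=1, col=3): c = -0.0020 + -0.3567i → escape time 6
(row=1, col=4): c = 0.2540 + -0.3567i → escape time 6
(row=1, col=5): c = 0.5100 + -0.3567i → escape time 5
(row=2, col=0): c = -0.7700 + -0.5933i → escape time 5
(row=2, col=1): c = -0.5140 + -0.5933i → escape time 6
(row=2, col=2): c = -0.2580 + -0.5933i → escape time 6
(row=2, col=3): c = -0.0020 + -0.5933i → escape time 6
(row=2, col=4): c = 0.2540 + -0.5933i → escape time 6
(row=2, col=5): c = 0.5100 + -0.5933i → escape time 4
(row=3, col=0): c = -0.7700 + -0.8300i → escape time 4
(row=3, col=1): c = -0.5140 + -0.8300i → escape time 5
(row=3, col=2): c = -0.2580 + -0.8300i → escape time 6
(row=3, col=3): c = -0.0020 + -0.8300i → escape time 6
(row=3, col=4): c = 0.2540 + -0.8300i → escape time 5
(row=3, col=5): c = 0.5100 + -0.8300i → escape time 3

Answer: 666665
666665
566664
456653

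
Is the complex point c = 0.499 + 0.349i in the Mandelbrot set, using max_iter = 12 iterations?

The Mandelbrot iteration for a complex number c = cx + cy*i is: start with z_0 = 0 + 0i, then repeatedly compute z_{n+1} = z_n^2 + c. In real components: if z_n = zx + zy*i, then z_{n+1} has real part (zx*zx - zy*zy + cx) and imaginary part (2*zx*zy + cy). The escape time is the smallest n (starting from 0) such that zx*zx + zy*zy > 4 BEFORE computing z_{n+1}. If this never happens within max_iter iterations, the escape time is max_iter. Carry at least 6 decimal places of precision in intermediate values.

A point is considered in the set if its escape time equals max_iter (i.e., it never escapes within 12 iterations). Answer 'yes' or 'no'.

z_0 = 0 + 0i, c = 0.4990 + 0.3490i
Iter 1: z = 0.4990 + 0.3490i, |z|^2 = 0.3708
Iter 2: z = 0.6262 + 0.6973i, |z|^2 = 0.8784
Iter 3: z = 0.4049 + 1.2223i, |z|^2 = 1.6580
Iter 4: z = -0.8311 + 1.3388i, |z|^2 = 2.4831
Iter 5: z = -0.6027 + -1.8763i, |z|^2 = 3.8838
Iter 6: z = -2.6583 + 2.6108i, |z|^2 = 13.8827
Escaped at iteration 6

Answer: no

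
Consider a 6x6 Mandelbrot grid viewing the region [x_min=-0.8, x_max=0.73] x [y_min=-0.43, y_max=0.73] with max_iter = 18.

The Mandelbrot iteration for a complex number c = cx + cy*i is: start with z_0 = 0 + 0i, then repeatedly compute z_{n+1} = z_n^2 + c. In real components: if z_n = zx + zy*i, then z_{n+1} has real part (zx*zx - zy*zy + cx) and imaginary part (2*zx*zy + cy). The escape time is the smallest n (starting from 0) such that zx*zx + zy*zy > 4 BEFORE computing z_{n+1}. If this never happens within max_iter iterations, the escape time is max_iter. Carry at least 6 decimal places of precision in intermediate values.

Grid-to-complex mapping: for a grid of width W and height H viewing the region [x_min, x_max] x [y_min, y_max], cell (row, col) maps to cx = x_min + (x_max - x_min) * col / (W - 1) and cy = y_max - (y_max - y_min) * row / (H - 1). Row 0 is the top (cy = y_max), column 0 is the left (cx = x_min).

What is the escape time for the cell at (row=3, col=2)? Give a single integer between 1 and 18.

z_0 = 0 + 0i, c = -0.1880 + 0.0340i
Iter 1: z = -0.1880 + 0.0340i, |z|^2 = 0.0365
Iter 2: z = -0.1538 + 0.0212i, |z|^2 = 0.0241
Iter 3: z = -0.1648 + 0.0275i, |z|^2 = 0.0279
Iter 4: z = -0.1616 + 0.0249i, |z|^2 = 0.0267
Iter 5: z = -0.1625 + 0.0259i, |z|^2 = 0.0271
Iter 6: z = -0.1623 + 0.0256i, |z|^2 = 0.0270
Iter 7: z = -0.1623 + 0.0257i, |z|^2 = 0.0270
Iter 8: z = -0.1623 + 0.0257i, |z|^2 = 0.0270
Iter 9: z = -0.1623 + 0.0257i, |z|^2 = 0.0270
Iter 10: z = -0.1623 + 0.0257i, |z|^2 = 0.0270
Iter 11: z = -0.1623 + 0.0257i, |z|^2 = 0.0270
Iter 12: z = -0.1623 + 0.0257i, |z|^2 = 0.0270
Iter 13: z = -0.1623 + 0.0257i, |z|^2 = 0.0270
Iter 14: z = -0.1623 + 0.0257i, |z|^2 = 0.0270
Iter 15: z = -0.1623 + 0.0257i, |z|^2 = 0.0270
Iter 16: z = -0.1623 + 0.0257i, |z|^2 = 0.0270
Iter 17: z = -0.1623 + 0.0257i, |z|^2 = 0.0270

Answer: 18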